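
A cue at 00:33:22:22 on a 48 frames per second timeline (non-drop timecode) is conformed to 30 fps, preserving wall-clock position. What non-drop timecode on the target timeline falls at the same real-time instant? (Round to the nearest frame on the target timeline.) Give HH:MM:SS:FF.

00:33:22:14

Source frame index: (0×3600 + 33×60 + 22) × 48 + 22 = 96118.
Real time: 96118 / (48) = 48059/24 s.
Target frame: (48059/24) × (30) = 240295/4 ≈ 60073.750 → 60074.
At 30 labels/s: frame 60074 → 00:33:22:14.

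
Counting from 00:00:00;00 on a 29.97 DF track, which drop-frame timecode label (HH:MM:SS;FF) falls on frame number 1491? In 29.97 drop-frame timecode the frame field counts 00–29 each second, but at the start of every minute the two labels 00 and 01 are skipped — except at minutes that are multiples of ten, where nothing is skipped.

00:00:49;21

Ten DF minutes hold 17982 frames, so frame 1491 lies in block 0 (frames 0–17981) with 1491 frames into that block.
The block's first minute is 1800 frames and the rest 1798 each; 1491 frames reaches minute 0, so 0 × 18 + 0 × 2 = 0 labels have been skipped so far.
Adding those back, label number 1491 + 0 = 1491 at 30 labels/s is 49 s + 21 f = 0 h 0 min 49 s frame 21, i.e. 00:00:49;21.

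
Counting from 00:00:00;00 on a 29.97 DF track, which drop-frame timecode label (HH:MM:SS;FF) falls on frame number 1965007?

18:12:45;23

Ten DF minutes hold 17982 frames, so frame 1965007 lies in block 109 (frames 1960038–1978019) with 4969 frames into that block.
The block's first minute is 1800 frames and the rest 1798 each; 4969 frames reaches minute 2, so 109 × 18 + 2 × 2 = 1966 labels have been skipped so far.
Adding those back, label number 1965007 + 1966 = 1966973 at 30 labels/s is 65565 s + 23 f = 18 h 12 min 45 s frame 23, i.e. 18:12:45;23.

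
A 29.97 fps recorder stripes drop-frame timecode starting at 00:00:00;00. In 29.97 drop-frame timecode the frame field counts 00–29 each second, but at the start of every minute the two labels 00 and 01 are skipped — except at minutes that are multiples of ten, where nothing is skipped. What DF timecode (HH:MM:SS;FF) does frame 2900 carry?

Ten DF minutes hold 17982 frames, so frame 2900 lies in block 0 (frames 0–17981) with 2900 frames into that block.
The block's first minute is 1800 frames and the rest 1798 each; 2900 frames reaches minute 1, so 0 × 18 + 1 × 2 = 2 labels have been skipped so far.
Adding those back, label number 2900 + 2 = 2902 at 30 labels/s is 96 s + 22 f = 0 h 1 min 36 s frame 22, i.e. 00:01:36;22.

00:01:36;22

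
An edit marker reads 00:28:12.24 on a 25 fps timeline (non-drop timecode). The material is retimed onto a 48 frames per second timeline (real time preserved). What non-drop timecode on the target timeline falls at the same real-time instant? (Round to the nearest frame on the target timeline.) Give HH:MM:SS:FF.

Source frame index: (0×3600 + 28×60 + 12) × 25 + 24 = 42324.
Real time: 42324 / (25) = 42324/25 s.
Target frame: (42324/25) × (48) = 2031552/25 ≈ 81262.080 → 81262.
At 48 labels/s: frame 81262 → 00:28:12:46.

00:28:12:46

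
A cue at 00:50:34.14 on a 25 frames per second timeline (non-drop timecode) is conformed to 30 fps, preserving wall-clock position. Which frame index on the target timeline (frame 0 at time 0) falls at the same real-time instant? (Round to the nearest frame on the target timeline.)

Source frame index: (0×3600 + 50×60 + 34) × 25 + 14 = 75864.
Real time: 75864 / (25) = 75864/25 s.
Target frame: (75864/25) × (30) = 455184/5 ≈ 91036.800 → 91037.

frame 91037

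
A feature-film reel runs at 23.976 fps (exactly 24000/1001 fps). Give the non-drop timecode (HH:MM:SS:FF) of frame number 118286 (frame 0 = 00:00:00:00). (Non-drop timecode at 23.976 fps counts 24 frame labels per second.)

01:22:08:14

118286 ÷ 24 = 4928 full seconds, remainder 14 frames.
4928 s = 1 h 22 min 8 s.
Timecode: 01:22:08:14.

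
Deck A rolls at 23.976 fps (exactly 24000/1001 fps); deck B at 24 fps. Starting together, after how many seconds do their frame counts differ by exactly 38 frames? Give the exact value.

The gap grows by |24 − 24000/1001| = 24/1001 frames per second.
Time for a 38-frame gap: 38 ÷ (24/1001) = 19019/12 s.

19019/12 seconds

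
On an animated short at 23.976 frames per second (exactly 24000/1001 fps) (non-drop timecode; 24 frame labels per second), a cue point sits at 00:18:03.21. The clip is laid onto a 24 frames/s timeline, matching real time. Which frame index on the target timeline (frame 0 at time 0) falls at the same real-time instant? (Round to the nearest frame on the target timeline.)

frame 26039

Source frame index: (0×3600 + 18×60 + 3) × 24 + 21 = 26013.
Real time: 26013 / (24000/1001) = 8679671/8000 s.
Target frame: (8679671/8000) × (24) = 26039013/1000 ≈ 26039.013 → 26039.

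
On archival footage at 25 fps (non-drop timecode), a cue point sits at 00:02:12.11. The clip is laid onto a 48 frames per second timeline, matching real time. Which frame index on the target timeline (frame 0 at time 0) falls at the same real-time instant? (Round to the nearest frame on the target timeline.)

frame 6357

Source frame index: (0×3600 + 2×60 + 12) × 25 + 11 = 3311.
Real time: 3311 / (25) = 3311/25 s.
Target frame: (3311/25) × (48) = 158928/25 ≈ 6357.120 → 6357.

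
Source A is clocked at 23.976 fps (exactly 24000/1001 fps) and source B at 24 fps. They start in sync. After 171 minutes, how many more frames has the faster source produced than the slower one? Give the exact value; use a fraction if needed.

246240/1001 frames

171 min = 10260 s.
A emits 24000/1001 × 10260 = 246240000/1001 frames; B emits 24 × 10260 = 246240.
Difference = 246240/1001 frames (≈ 245.9940); B is ahead of A.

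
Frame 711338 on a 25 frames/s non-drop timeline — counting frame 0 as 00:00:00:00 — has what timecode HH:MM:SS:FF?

07:54:13:13

711338 ÷ 25 = 28453 full seconds, remainder 13 frames.
28453 s = 7 h 54 min 13 s.
Timecode: 07:54:13:13.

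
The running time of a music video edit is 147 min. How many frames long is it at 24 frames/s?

211680 frames

147 min = 8820 s.
Frames = 8820 × 24 = 211680.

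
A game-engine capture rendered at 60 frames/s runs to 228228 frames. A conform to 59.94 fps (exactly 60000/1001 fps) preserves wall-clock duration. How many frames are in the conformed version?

Target frames = source frames × (target rate / source rate) = 228228 × (60000/1001)/(60) = 228228 × 1000/1001 = 228000.

228000 frames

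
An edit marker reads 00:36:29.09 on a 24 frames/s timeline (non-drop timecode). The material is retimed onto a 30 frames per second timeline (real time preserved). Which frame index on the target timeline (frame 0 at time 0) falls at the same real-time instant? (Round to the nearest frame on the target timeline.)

Source frame index: (0×3600 + 36×60 + 29) × 24 + 9 = 52545.
Real time: 52545 / (24) = 17515/8 s.
Target frame: (17515/8) × (30) = 262725/4 ≈ 65681.250 → 65681.

frame 65681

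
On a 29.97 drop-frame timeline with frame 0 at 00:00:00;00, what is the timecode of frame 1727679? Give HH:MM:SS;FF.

Each 10-minute DF block holds 10 × 60 × 30 − 9 × 2 = 17982 frames. 1727679 ÷ 17982 → 96 full blocks, remainder 1407.
Within the partial block the first minute is 1800 frames and each further minute 1798, so 0 further minute boundaries passed. Total skipped labels = 18 × 96 + 2 × 0 = 1728.
Non-drop label index = 1727679 + 1728 = 1729407; at 30 labels/s that is 16:00:46:27, i.e. DF 16:00:46;27.

16:00:46;27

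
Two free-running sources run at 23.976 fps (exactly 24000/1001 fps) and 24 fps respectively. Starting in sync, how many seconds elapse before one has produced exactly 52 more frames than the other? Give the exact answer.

The gap grows by |24 − 24000/1001| = 24/1001 frames per second.
Time for a 52-frame gap: 52 ÷ (24/1001) = 13013/6 s.

13013/6 seconds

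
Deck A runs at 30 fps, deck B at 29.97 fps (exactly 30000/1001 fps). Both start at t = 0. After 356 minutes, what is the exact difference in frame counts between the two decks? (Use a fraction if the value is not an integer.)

640800/1001 frames

356 min = 21360 s.
A emits 30 × 21360 = 640800 frames; B emits 30000/1001 × 21360 = 640800000/1001.
Difference = 640800/1001 frames (≈ 640.1598); B is behind A.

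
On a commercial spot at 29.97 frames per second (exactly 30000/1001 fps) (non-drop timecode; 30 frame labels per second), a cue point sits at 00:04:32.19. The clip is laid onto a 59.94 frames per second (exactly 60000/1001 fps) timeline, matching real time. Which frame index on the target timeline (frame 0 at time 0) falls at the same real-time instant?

Source frame index: (0×3600 + 4×60 + 32) × 30 + 19 = 8179.
Real time: 8179 / (30000/1001) = 8187179/30000 s.
Target frame: (8187179/30000) × (60000/1001) = 16358.

frame 16358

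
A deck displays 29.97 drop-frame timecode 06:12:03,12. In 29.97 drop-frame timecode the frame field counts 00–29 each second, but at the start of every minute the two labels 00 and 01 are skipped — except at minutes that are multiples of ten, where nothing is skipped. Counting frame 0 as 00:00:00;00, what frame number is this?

As if non-drop at 30 labels/s: (6 × 3600 + 12 × 60 + 3) × 30 + 12 = 669702.
Minute boundaries passed: 372; those not divisible by 10: 372 − 37 = 335; dropped labels = 2 × 335 = 670.
Actual frame index = 669702 − 670 = 669032.

669032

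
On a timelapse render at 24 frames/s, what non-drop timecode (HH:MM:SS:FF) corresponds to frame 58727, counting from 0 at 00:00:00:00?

58727 ÷ 24 = 2446 full seconds, remainder 23 frames.
2446 s = 0 h 40 min 46 s.
Timecode: 00:40:46:23.

00:40:46:23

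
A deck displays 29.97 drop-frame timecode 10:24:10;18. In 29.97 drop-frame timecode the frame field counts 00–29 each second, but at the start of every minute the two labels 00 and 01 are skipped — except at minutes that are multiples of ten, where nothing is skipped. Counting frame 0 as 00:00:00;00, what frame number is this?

As if non-drop at 30 labels/s: (10 × 3600 + 24 × 60 + 10) × 30 + 18 = 1123518.
Minute boundaries passed: 624; those not divisible by 10: 624 − 62 = 562; dropped labels = 2 × 562 = 1124.
Actual frame index = 1123518 − 1124 = 1122394.

1122394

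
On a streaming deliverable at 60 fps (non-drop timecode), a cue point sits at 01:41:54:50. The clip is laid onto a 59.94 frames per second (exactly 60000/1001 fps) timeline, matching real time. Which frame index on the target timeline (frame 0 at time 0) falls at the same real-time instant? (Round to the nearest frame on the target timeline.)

frame 366523

Source frame index: (1×3600 + 41×60 + 54) × 60 + 50 = 366890.
Real time: 366890 / (60) = 36689/6 s.
Target frame: (36689/6) × (60000/1001) = 366890000/1001 ≈ 366523.477 → 366523.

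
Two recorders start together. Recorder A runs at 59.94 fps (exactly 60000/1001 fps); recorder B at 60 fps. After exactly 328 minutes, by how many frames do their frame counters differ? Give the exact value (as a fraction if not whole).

328 min = 19680 s.
A emits 60000/1001 × 19680 = 1180800000/1001 frames; B emits 60 × 19680 = 1180800.
Difference = 1180800/1001 frames (≈ 1179.6204); B is ahead of A.

1180800/1001 frames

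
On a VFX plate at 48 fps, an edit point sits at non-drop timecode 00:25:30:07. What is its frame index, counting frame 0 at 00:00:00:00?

frame 73447

Total seconds to the label: (0 × 3600 + 25 × 60 + 30) = 1530.
Frame index = 1530 × 48 + 7 = 73447.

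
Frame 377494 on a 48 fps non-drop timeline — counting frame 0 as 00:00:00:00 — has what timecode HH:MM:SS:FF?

02:11:04:22

377494 ÷ 48 = 7864 full seconds, remainder 22 frames.
7864 s = 2 h 11 min 4 s.
Timecode: 02:11:04:22.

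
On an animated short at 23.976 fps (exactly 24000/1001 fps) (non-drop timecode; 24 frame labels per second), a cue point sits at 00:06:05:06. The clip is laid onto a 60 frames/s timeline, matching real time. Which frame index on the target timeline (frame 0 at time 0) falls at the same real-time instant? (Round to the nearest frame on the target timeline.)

frame 21937

Source frame index: (0×3600 + 6×60 + 5) × 24 + 6 = 8766.
Real time: 8766 / (24000/1001) = 1462461/4000 s.
Target frame: (1462461/4000) × (60) = 4387383/200 ≈ 21936.915 → 21937.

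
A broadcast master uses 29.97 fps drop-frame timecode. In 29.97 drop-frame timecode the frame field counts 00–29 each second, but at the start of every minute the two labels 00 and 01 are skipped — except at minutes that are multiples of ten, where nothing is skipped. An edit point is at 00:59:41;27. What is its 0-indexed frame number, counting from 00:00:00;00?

As if non-drop at 30 labels/s: (0 × 3600 + 59 × 60 + 41) × 30 + 27 = 107457.
Minute boundaries passed: 59; those not divisible by 10: 59 − 5 = 54; dropped labels = 2 × 54 = 108.
Actual frame index = 107457 − 108 = 107349.

107349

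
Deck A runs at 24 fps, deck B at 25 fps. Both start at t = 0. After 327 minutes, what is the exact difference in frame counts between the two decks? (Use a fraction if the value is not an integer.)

327 min = 19620 s.
A emits 24 × 19620 = 470880 frames; B emits 25 × 19620 = 490500.
Difference = 19620 frames; B is ahead of A.

19620 frames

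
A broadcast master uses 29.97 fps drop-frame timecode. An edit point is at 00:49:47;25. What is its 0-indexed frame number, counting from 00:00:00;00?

89545

As if non-drop at 30 labels/s: (0 × 3600 + 49 × 60 + 47) × 30 + 25 = 89635.
Minute boundaries passed: 49; those not divisible by 10: 49 − 4 = 45; dropped labels = 2 × 45 = 90.
Actual frame index = 89635 − 90 = 89545.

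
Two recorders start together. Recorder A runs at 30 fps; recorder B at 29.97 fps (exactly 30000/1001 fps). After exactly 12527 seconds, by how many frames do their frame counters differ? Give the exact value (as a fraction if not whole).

375810/1001 frames

A emits 30 × 12527 = 375810 frames; B emits 30000/1001 × 12527 = 375810000/1001.
Difference = 375810/1001 frames (≈ 375.4346); B is behind A.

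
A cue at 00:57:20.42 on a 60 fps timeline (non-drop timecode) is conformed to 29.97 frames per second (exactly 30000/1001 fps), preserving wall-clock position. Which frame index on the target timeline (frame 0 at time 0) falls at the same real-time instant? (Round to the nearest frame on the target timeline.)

Source frame index: (0×3600 + 57×60 + 20) × 60 + 42 = 206442.
Real time: 206442 / (60) = 34407/10 s.
Target frame: (34407/10) × (30000/1001) = 103221000/1001 ≈ 103117.882 → 103118.

frame 103118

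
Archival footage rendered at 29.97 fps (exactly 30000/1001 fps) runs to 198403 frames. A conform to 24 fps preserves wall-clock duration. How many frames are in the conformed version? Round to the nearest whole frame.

Frames at target rate = 198403 × (24) / (30000/1001) = 198601403/1250 ≈ 158881.122.
Nearest whole frame: 158881.

158881 frames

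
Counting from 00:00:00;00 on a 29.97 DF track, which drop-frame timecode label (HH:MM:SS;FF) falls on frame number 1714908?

15:53:40;24

Ten DF minutes hold 17982 frames, so frame 1714908 lies in block 95 (frames 1708290–1726271) with 6618 frames into that block.
The block's first minute is 1800 frames and the rest 1798 each; 6618 frames reaches minute 3, so 95 × 18 + 3 × 2 = 1716 labels have been skipped so far.
Adding those back, label number 1714908 + 1716 = 1716624 at 30 labels/s is 57220 s + 24 f = 15 h 53 min 40 s frame 24, i.e. 15:53:40;24.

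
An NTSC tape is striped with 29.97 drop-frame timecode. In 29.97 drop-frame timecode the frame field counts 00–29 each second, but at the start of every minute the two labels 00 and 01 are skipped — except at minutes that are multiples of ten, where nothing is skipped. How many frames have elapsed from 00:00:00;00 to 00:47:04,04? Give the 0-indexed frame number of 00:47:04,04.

As if non-drop at 30 labels/s: (0 × 3600 + 47 × 60 + 4) × 30 + 4 = 84724.
Minute boundaries passed: 47; those not divisible by 10: 47 − 4 = 43; dropped labels = 2 × 43 = 86.
Actual frame index = 84724 − 86 = 84638.

84638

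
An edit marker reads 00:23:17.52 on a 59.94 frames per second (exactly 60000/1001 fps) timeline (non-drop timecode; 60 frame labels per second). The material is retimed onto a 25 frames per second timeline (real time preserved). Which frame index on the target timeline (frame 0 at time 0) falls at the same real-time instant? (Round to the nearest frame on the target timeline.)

frame 34982

Source frame index: (0×3600 + 23×60 + 17) × 60 + 52 = 83872.
Real time: 83872 / (60000/1001) = 2623621/1875 s.
Target frame: (2623621/1875) × (25) = 2623621/75 ≈ 34981.613 → 34982.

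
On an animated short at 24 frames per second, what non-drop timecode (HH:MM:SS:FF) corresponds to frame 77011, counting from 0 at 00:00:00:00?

00:53:28:19

77011 ÷ 24 = 3208 full seconds, remainder 19 frames.
3208 s = 0 h 53 min 28 s.
Timecode: 00:53:28:19.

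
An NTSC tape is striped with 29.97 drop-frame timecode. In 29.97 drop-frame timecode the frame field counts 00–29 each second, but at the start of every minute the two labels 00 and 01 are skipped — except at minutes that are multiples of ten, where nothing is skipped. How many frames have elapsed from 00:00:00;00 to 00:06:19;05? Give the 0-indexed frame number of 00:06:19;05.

Complete 10-minute blocks: 0, each 17982 frames → 0.
Remaining 6 whole minutes in the current block: 1800 + 5 × 1798 = 10790 frames.
Within the current minute: 19 × 30 + 5 − 2 = 573 (labels ;00/;01 skipped at this minute). Total = 0 + 10790 + 573 = 11363.

11363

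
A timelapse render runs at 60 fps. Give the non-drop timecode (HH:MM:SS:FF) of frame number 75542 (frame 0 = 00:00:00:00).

00:20:59:02

75542 ÷ 60 = 1259 full seconds, remainder 2 frames.
1259 s = 0 h 20 min 59 s.
Timecode: 00:20:59:02.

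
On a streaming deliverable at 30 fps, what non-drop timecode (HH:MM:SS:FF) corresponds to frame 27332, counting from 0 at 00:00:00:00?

27332 ÷ 30 = 911 full seconds, remainder 2 frames.
911 s = 0 h 15 min 11 s.
Timecode: 00:15:11:02.

00:15:11:02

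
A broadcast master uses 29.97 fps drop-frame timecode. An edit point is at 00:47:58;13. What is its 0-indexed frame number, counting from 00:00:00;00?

86267

Complete 10-minute blocks: 4, each 17982 frames → 71928.
Remaining 7 whole minutes in the current block: 1800 + 6 × 1798 = 12588 frames.
Within the current minute: 58 × 30 + 13 − 2 = 1751 (labels ;00/;01 skipped at this minute). Total = 71928 + 12588 + 1751 = 86267.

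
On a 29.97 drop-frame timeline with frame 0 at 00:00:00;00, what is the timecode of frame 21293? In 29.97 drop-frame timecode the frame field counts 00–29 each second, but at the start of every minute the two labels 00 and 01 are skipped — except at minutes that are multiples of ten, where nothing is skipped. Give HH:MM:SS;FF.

00:11:50;13

Each 10-minute DF block holds 10 × 60 × 30 − 9 × 2 = 17982 frames. 21293 ÷ 17982 → 1 full block, remainder 3311.
Within the partial block the first minute is 1800 frames and each further minute 1798, so 1 further minute boundary passed. Total skipped labels = 18 × 1 + 2 × 1 = 20.
Non-drop label index = 21293 + 20 = 21313; at 30 labels/s that is 00:11:50:13, i.e. DF 00:11:50;13.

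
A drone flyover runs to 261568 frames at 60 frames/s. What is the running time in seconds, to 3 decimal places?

4359.467 seconds

Running time = 261568 × 1/60 = 65392/15 s ≈ 4359.467 s.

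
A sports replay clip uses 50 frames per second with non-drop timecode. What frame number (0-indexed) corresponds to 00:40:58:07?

122907

Total seconds to the label: (0 × 3600 + 40 × 60 + 58) = 2458.
Frame index = 2458 × 50 + 7 = 122907.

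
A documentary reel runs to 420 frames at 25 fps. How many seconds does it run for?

Running time = 420 / (25) = 16.8 s.

16.8 seconds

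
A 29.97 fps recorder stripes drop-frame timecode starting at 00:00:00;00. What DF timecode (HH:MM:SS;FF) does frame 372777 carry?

03:27:18;11

Ten DF minutes hold 17982 frames, so frame 372777 lies in block 20 (frames 359640–377621) with 13137 frames into that block.
The block's first minute is 1800 frames and the rest 1798 each; 13137 frames reaches minute 7, so 20 × 18 + 7 × 2 = 374 labels have been skipped so far.
Adding those back, label number 372777 + 374 = 373151 at 30 labels/s is 12438 s + 11 f = 3 h 27 min 18 s frame 11, i.e. 03:27:18;11.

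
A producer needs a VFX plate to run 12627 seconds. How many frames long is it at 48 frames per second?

606096 frames

Frames = 12627 × 48 = 606096.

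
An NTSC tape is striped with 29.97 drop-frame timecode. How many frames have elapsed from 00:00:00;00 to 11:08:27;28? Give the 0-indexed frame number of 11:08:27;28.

1202034

Complete 10-minute blocks: 66, each 17982 frames → 1186812.
Remaining 8 whole minutes in the current block: 1800 + 7 × 1798 = 14386 frames.
Within the current minute: 27 × 30 + 28 − 2 = 836 (labels ;00/;01 skipped at this minute). Total = 1186812 + 14386 + 836 = 1202034.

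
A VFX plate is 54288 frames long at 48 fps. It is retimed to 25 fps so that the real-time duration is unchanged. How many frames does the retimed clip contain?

28275 frames

Target frames = source frames × (target rate / source rate) = 54288 × (25)/(48) = 54288 × 25/48 = 28275.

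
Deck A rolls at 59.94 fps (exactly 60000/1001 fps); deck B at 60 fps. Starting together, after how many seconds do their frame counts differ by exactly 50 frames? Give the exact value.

5005/6 seconds

The gap grows by |60 − 60000/1001| = 60/1001 frames per second.
Time for a 50-frame gap: 50 ÷ (60/1001) = 5005/6 s.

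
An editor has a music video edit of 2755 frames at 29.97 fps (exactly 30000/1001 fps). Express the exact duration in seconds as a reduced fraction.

551551/6000 seconds

Running time = 2755 ÷ (30000/1001) = 2755 × 1001/30000 = 551551/6000 s.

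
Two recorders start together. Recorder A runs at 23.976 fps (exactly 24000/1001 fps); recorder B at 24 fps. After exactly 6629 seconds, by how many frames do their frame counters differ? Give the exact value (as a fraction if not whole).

22728/143 frames

A emits 24000/1001 × 6629 = 22728000/143 frames; B emits 24 × 6629 = 159096.
Difference = 22728/143 frames (≈ 158.9371); B is ahead of A.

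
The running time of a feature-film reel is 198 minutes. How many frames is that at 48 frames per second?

198 min = 11880 s.
Frames = 11880 × 48 = 570240.

570240 frames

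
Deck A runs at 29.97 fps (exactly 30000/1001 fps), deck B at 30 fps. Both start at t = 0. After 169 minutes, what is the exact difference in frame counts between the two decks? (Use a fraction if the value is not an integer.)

169 min = 10140 s.
A emits 30000/1001 × 10140 = 23400000/77 frames; B emits 30 × 10140 = 304200.
Difference = 23400/77 frames (≈ 303.8961); B is ahead of A.

23400/77 frames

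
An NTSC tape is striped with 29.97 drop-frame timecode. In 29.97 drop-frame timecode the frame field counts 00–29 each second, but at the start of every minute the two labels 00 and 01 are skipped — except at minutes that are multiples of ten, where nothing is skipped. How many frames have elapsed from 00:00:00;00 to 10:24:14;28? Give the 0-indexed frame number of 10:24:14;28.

As if non-drop at 30 labels/s: (10 × 3600 + 24 × 60 + 14) × 30 + 28 = 1123648.
Minute boundaries passed: 624; those not divisible by 10: 624 − 62 = 562; dropped labels = 2 × 562 = 1124.
Actual frame index = 1123648 − 1124 = 1122524.

1122524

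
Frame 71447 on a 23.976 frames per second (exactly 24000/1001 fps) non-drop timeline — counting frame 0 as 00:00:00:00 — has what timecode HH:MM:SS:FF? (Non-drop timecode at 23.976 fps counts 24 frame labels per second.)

00:49:36:23

71447 ÷ 24 = 2976 full seconds, remainder 23 frames.
2976 s = 0 h 49 min 36 s.
Timecode: 00:49:36:23.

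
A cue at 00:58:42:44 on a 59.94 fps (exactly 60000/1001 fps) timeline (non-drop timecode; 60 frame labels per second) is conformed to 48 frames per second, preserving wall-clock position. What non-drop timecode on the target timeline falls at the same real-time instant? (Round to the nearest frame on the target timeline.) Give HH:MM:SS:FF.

Source frame index: (0×3600 + 58×60 + 42) × 60 + 44 = 211364.
Real time: 211364 / (60000/1001) = 52893841/15000 s.
Target frame: (52893841/15000) × (48) = 105787682/625 ≈ 169260.291 → 169260.
At 48 labels/s: frame 169260 → 00:58:46:12.

00:58:46:12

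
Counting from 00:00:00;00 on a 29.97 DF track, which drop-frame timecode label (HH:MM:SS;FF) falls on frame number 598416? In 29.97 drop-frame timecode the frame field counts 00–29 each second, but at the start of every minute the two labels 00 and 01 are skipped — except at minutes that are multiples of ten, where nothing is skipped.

Ten DF minutes hold 17982 frames, so frame 598416 lies in block 33 (frames 593406–611387) with 5010 frames into that block.
The block's first minute is 1800 frames and the rest 1798 each; 5010 frames reaches minute 2, so 33 × 18 + 2 × 2 = 598 labels have been skipped so far.
Adding those back, label number 598416 + 598 = 599014 at 30 labels/s is 19967 s + 4 f = 5 h 32 min 47 s frame 4, i.e. 05:32:47;04.

05:32:47;04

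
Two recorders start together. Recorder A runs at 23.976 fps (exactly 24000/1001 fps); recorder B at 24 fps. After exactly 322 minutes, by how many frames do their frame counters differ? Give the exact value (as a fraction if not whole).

322 min = 19320 s.
A emits 24000/1001 × 19320 = 66240000/143 frames; B emits 24 × 19320 = 463680.
Difference = 66240/143 frames (≈ 463.2168); B is ahead of A.

66240/143 frames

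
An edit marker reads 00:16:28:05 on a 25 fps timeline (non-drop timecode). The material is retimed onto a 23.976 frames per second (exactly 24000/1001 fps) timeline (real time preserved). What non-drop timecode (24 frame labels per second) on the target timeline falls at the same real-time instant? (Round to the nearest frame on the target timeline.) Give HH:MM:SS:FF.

00:16:27:05

Source frame index: (0×3600 + 16×60 + 28) × 25 + 5 = 24705.
Real time: 24705 / (25) = 4941/5 s.
Target frame: (4941/5) × (24000/1001) = 23716800/1001 ≈ 23693.107 → 23693.
At 24 labels/s: frame 23693 → 00:16:27:05.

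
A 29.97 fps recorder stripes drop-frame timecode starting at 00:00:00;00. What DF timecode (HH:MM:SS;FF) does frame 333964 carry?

03:05:43;08

Each 10-minute DF block holds 10 × 60 × 30 − 9 × 2 = 17982 frames. 333964 ÷ 17982 → 18 full blocks, remainder 10288.
Within the partial block the first minute is 1800 frames and each further minute 1798, so 5 further minute boundaries passed. Total skipped labels = 18 × 18 + 2 × 5 = 334.
Non-drop label index = 333964 + 334 = 334298; at 30 labels/s that is 03:05:43:08, i.e. DF 03:05:43;08.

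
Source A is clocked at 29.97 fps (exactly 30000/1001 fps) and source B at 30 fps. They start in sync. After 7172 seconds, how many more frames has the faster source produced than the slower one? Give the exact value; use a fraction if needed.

A emits 30000/1001 × 7172 = 19560000/91 frames; B emits 30 × 7172 = 215160.
Difference = 19560/91 frames (≈ 214.9451); B is ahead of A.

19560/91 frames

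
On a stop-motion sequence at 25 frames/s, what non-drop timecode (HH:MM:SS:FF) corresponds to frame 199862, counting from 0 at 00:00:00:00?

02:13:14:12

199862 ÷ 25 = 7994 full seconds, remainder 12 frames.
7994 s = 2 h 13 min 14 s.
Timecode: 02:13:14:12.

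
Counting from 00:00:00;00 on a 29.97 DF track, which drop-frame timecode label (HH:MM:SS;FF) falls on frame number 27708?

00:15:24;16

Each 10-minute DF block holds 10 × 60 × 30 − 9 × 2 = 17982 frames. 27708 ÷ 17982 → 1 full block, remainder 9726.
Within the partial block the first minute is 1800 frames and each further minute 1798, so 5 further minute boundaries passed. Total skipped labels = 18 × 1 + 2 × 5 = 28.
Non-drop label index = 27708 + 28 = 27736; at 30 labels/s that is 00:15:24:16, i.e. DF 00:15:24;16.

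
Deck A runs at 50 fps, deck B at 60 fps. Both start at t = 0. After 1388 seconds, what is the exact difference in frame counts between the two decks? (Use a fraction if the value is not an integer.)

A emits 50 × 1388 = 69400 frames; B emits 60 × 1388 = 83280.
Difference = 13880 frames; B is ahead of A.

13880 frames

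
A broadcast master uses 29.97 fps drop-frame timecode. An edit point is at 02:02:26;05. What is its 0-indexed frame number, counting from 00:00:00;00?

Complete 10-minute blocks: 12, each 17982 frames → 215784.
Remaining 2 whole minutes in the current block: 1800 + 1 × 1798 = 3598 frames.
Within the current minute: 26 × 30 + 5 − 2 = 783 (labels ;00/;01 skipped at this minute). Total = 215784 + 3598 + 783 = 220165.

220165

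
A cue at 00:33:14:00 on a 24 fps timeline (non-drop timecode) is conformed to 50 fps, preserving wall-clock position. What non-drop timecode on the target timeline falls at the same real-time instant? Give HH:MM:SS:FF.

00:33:14:00

Source frame index: (0×3600 + 33×60 + 14) × 24 + 0 = 47856.
Real time: 47856 / (24) = 1994 s.
Target frame: (1994) × (50) = 99700.
At 50 labels/s: frame 99700 → 00:33:14:00.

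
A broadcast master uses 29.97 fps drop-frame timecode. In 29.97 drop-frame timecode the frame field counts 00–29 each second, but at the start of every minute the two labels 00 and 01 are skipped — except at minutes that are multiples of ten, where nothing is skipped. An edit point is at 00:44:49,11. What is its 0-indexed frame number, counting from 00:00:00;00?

As if non-drop at 30 labels/s: (0 × 3600 + 44 × 60 + 49) × 30 + 11 = 80681.
Minute boundaries passed: 44; those not divisible by 10: 44 − 4 = 40; dropped labels = 2 × 40 = 80.
Actual frame index = 80681 − 80 = 80601.

80601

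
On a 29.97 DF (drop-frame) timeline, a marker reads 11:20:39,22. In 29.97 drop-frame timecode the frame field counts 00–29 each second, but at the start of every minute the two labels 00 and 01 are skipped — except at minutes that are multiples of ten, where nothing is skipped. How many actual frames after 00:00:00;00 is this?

As if non-drop at 30 labels/s: (11 × 3600 + 20 × 60 + 39) × 30 + 22 = 1225192.
Minute boundaries passed: 680; those not divisible by 10: 680 − 68 = 612; dropped labels = 2 × 612 = 1224.
Actual frame index = 1225192 − 1224 = 1223968.

1223968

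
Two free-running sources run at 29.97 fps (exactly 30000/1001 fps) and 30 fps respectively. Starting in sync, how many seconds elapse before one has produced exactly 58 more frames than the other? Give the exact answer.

The gap grows by |30 − 30000/1001| = 30/1001 frames per second.
Time for a 58-frame gap: 58 ÷ (30/1001) = 29029/15 s.

29029/15 seconds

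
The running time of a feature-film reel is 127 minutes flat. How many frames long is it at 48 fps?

365760 frames

127 min = 7620 s.
Frames = 7620 × 48 = 365760.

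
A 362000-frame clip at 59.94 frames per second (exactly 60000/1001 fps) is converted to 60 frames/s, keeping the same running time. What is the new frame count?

362362 frames

Target frames = source frames × (target rate / source rate) = 362000 × (60)/(60000/1001) = 362000 × 1001/1000 = 362362.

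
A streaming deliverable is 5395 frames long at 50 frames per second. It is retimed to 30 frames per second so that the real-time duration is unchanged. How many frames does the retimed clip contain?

3237 frames

Target frames = source frames × (target rate / source rate) = 5395 × (30)/(50) = 5395 × 3/5 = 3237.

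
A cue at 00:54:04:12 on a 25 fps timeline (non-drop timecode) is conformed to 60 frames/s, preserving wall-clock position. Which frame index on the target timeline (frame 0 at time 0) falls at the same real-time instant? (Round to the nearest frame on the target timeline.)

Source frame index: (0×3600 + 54×60 + 4) × 25 + 12 = 81112.
Real time: 81112 / (25) = 81112/25 s.
Target frame: (81112/25) × (60) = 973344/5 ≈ 194668.800 → 194669.

frame 194669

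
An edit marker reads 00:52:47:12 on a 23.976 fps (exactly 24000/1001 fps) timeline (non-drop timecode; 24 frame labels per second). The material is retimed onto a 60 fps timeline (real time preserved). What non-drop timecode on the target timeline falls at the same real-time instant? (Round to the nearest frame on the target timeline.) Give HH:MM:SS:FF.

00:52:50:40

Source frame index: (0×3600 + 52×60 + 47) × 24 + 12 = 76020.
Real time: 76020 / (24000/1001) = 1268267/400 s.
Target frame: (1268267/400) × (60) = 3804801/20 ≈ 190240.050 → 190240.
At 60 labels/s: frame 190240 → 00:52:50:40.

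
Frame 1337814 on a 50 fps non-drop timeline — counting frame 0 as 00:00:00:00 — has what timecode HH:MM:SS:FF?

1337814 ÷ 50 = 26756 full seconds, remainder 14 frames.
26756 s = 7 h 25 min 56 s.
Timecode: 07:25:56:14.

07:25:56:14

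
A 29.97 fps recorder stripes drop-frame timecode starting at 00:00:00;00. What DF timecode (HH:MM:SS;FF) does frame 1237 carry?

00:00:41;07

Ten DF minutes hold 17982 frames, so frame 1237 lies in block 0 (frames 0–17981) with 1237 frames into that block.
The block's first minute is 1800 frames and the rest 1798 each; 1237 frames reaches minute 0, so 0 × 18 + 0 × 2 = 0 labels have been skipped so far.
Adding those back, label number 1237 + 0 = 1237 at 30 labels/s is 41 s + 7 f = 0 h 0 min 41 s frame 7, i.e. 00:00:41;07.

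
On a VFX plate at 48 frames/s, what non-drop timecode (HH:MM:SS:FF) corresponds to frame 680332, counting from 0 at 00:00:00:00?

03:56:13:28

680332 ÷ 48 = 14173 full seconds, remainder 28 frames.
14173 s = 3 h 56 min 13 s.
Timecode: 03:56:13:28.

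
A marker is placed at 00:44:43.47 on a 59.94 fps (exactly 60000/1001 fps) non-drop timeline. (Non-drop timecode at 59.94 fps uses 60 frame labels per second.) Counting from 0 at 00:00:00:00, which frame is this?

frame 161027

Total seconds to the label: (0 × 3600 + 44 × 60 + 43) = 2683.
Frame index = 2683 × 60 + 47 = 161027.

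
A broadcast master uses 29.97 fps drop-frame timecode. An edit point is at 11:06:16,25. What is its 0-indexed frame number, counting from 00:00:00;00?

1198105

Complete 10-minute blocks: 66, each 17982 frames → 1186812.
Remaining 6 whole minutes in the current block: 1800 + 5 × 1798 = 10790 frames.
Within the current minute: 16 × 30 + 25 − 2 = 503 (labels ;00/;01 skipped at this minute). Total = 1186812 + 10790 + 503 = 1198105.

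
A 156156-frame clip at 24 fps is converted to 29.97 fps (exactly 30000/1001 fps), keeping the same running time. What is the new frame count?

Target frames = source frames × (target rate / source rate) = 156156 × (30000/1001)/(24) = 156156 × 1250/1001 = 195000.

195000 frames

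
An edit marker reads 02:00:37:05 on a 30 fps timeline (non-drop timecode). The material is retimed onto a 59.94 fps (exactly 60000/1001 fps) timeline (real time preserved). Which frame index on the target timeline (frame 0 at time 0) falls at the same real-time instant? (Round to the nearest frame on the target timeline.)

Source frame index: (2×3600 + 0×60 + 37) × 30 + 5 = 217115.
Real time: 217115 / (30) = 43423/6 s.
Target frame: (43423/6) × (60000/1001) = 434230000/1001 ≈ 433796.204 → 433796.

frame 433796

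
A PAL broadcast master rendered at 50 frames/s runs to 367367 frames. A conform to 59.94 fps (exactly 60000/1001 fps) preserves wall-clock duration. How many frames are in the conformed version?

Target frames = source frames × (target rate / source rate) = 367367 × (60000/1001)/(50) = 367367 × 1200/1001 = 440400.

440400 frames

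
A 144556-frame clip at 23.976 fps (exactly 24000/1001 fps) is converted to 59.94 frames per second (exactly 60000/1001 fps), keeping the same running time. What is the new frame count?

361390 frames

Target frames = source frames × (target rate / source rate) = 144556 × (60000/1001)/(24000/1001) = 144556 × 5/2 = 361390.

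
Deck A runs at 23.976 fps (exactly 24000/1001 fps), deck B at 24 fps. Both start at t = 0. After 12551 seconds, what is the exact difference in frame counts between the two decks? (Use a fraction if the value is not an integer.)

3912/13 frames

A emits 24000/1001 × 12551 = 3912000/13 frames; B emits 24 × 12551 = 301224.
Difference = 3912/13 frames (≈ 300.9231); B is ahead of A.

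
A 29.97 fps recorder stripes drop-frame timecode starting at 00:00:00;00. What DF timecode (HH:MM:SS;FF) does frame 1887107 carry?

Ten DF minutes hold 17982 frames, so frame 1887107 lies in block 104 (frames 1870128–1888109) with 16979 frames into that block.
The block's first minute is 1800 frames and the rest 1798 each; 16979 frames reaches minute 9, so 104 × 18 + 9 × 2 = 1890 labels have been skipped so far.
Adding those back, label number 1887107 + 1890 = 1888997 at 30 labels/s is 62966 s + 17 f = 17 h 29 min 26 s frame 17, i.e. 17:29:26;17.

17:29:26;17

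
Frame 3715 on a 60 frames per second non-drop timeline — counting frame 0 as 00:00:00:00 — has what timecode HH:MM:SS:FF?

00:01:01:55

3715 ÷ 60 = 61 full seconds, remainder 55 frames.
61 s = 0 h 1 min 1 s.
Timecode: 00:01:01:55.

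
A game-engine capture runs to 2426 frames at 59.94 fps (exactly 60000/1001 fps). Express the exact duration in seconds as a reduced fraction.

1214213/30000 seconds

Running time = 2426 ÷ (60000/1001) = 2426 × 1001/60000 = 1214213/30000 s.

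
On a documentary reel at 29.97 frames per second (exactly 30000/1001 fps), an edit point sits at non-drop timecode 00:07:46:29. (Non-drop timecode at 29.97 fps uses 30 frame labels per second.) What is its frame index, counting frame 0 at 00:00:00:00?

Total seconds to the label: (0 × 3600 + 7 × 60 + 46) = 466.
Frame index = 466 × 30 + 29 = 14009.

frame 14009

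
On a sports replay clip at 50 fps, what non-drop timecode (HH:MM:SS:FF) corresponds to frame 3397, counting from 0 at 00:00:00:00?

3397 ÷ 50 = 67 full seconds, remainder 47 frames.
67 s = 0 h 1 min 7 s.
Timecode: 00:01:07:47.

00:01:07:47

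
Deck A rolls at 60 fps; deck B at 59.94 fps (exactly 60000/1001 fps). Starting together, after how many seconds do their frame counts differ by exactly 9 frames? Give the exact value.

The gap grows by |60000/1001 − 60| = 60/1001 frames per second.
Time for a 9-frame gap: 9 ÷ (60/1001) = 150.15 s.

150.15 seconds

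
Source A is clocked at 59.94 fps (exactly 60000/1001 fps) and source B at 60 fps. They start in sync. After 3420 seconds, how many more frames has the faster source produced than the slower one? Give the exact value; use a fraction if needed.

205200/1001 frames

A emits 60000/1001 × 3420 = 205200000/1001 frames; B emits 60 × 3420 = 205200.
Difference = 205200/1001 frames (≈ 204.9950); B is ahead of A.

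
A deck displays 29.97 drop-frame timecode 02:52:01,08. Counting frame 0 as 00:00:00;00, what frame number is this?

309328

As if non-drop at 30 labels/s: (2 × 3600 + 52 × 60 + 1) × 30 + 8 = 309638.
Minute boundaries passed: 172; those not divisible by 10: 172 − 17 = 155; dropped labels = 2 × 155 = 310.
Actual frame index = 309638 − 310 = 309328.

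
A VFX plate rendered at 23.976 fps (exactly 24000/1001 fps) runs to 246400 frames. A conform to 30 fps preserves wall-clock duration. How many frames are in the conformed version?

308308 frames

Target frames = source frames × (target rate / source rate) = 246400 × (30)/(24000/1001) = 246400 × 1001/800 = 308308.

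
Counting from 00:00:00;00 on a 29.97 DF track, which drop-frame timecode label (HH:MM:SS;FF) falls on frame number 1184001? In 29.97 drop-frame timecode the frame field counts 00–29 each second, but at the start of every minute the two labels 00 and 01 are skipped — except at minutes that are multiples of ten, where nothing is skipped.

10:58:26;07

Ten DF minutes hold 17982 frames, so frame 1184001 lies in block 65 (frames 1168830–1186811) with 15171 frames into that block.
The block's first minute is 1800 frames and the rest 1798 each; 15171 frames reaches minute 8, so 65 × 18 + 8 × 2 = 1186 labels have been skipped so far.
Adding those back, label number 1184001 + 1186 = 1185187 at 30 labels/s is 39506 s + 7 f = 10 h 58 min 26 s frame 7, i.e. 10:58:26;07.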